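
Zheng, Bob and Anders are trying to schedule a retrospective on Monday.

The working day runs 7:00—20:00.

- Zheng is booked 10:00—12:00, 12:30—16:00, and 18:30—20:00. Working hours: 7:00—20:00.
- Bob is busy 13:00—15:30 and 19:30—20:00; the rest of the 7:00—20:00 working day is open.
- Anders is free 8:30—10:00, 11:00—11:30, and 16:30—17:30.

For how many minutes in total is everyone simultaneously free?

Zheng free within 07:00–20:00: 07:00–10:00, 12:00–12:30, 16:00–18:30.
Bob free within 07:00–20:00: 07:00–13:00, 15:30–19:30.
Zheng ∩ Bob: 07:00–10:00, 12:00–12:30, 16:00–18:30.
Zheng ∩ Bob ∩ Anders: 08:30–10:00, 16:30–17:30.
Total common minutes: 90 + 60 = 150.

150 minutes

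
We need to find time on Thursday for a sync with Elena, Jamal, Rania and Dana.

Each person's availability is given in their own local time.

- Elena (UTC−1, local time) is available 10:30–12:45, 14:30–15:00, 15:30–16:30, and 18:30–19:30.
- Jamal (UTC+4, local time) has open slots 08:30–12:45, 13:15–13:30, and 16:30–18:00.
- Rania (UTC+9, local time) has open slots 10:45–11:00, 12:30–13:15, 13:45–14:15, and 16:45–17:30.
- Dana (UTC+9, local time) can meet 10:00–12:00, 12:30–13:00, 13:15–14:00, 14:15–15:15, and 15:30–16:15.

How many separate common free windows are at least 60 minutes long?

Elena → UTC: 11:30–13:45, 15:30–16:00, 16:30–17:30, 19:30–20:30.
Jamal → UTC: 04:30–08:45, 09:15–09:30, 12:30–14:00.
Rania → UTC: 01:45–02:00, 03:30–04:15, 04:45–05:15, 07:45–08:30.
Dana → UTC: 01:00–03:00, 03:30–04:00, 04:15–05:00, 05:15–06:15, 06:30–07:15.
Elena ∩ Jamal: 12:30–13:45.
Elena ∩ Jamal ∩ Rania: (none).
Elena ∩ Jamal ∩ Rania ∩ Dana: (none).
Windows ≥ 60 min: (none).
That's 0 windows.

0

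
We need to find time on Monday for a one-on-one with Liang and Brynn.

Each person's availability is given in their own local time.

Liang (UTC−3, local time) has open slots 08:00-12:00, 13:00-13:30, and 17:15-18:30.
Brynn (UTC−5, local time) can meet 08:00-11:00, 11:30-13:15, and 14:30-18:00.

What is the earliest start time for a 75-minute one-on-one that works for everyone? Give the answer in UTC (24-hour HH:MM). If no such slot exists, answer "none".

13:00

Liang → UTC: 11:00–15:00, 16:00–16:30, 20:15–21:30.
Brynn → UTC: 13:00–16:00, 16:30–18:15, 19:30–23:00.
Liang ∩ Brynn: 13:00–15:00, 20:15–21:30.
Windows ≥ 75 min: 13:00–15:00, 20:15–21:30.
Earliest such window starts at 13:00.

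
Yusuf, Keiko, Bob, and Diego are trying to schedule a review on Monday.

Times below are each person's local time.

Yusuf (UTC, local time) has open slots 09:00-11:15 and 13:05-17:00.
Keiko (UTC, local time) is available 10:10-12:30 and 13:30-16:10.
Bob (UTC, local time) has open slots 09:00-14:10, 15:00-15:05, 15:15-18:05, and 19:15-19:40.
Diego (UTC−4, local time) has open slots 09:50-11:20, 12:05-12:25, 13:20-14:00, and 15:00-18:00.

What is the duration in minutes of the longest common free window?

20 minutes

Yusuf → UTC: 09:00–11:15, 13:05–17:00.
Keiko → UTC: 10:10–12:30, 13:30–16:10.
Bob → UTC: 09:00–14:10, 15:00–15:05, 15:15–18:05, 19:15–19:40.
Diego → UTC: 13:50–15:20, 16:05–16:25, 17:20–18:00, 19:00–22:00.
Yusuf ∩ Keiko: 10:10–11:15, 13:30–16:10.
Yusuf ∩ Keiko ∩ Bob: 10:10–11:15, 13:30–14:10, 15:00–15:05, 15:15–16:10.
Yusuf ∩ Keiko ∩ Bob ∩ Diego: 13:50–14:10, 15:00–15:05, 15:15–15:20, 16:05–16:10.
Common window lengths: 20, 5, 5, 5 min; longest is 20.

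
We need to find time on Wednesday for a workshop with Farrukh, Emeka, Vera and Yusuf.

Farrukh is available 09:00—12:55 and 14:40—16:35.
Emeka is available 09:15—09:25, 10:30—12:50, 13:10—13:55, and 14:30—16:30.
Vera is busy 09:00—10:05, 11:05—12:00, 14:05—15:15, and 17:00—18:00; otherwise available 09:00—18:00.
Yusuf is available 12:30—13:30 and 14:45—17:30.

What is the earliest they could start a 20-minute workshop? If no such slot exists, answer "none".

Vera free within 09:00–18:00: 10:05–11:05, 12:00–14:05, 15:15–17:00.
Farrukh ∩ Emeka: 09:15–09:25, 10:30–12:50, 14:40–16:30.
Farrukh ∩ Emeka ∩ Vera: 10:30–11:05, 12:00–12:50, 15:15–16:30.
Farrukh ∩ Emeka ∩ Vera ∩ Yusuf: 12:30–12:50, 15:15–16:30.
Windows ≥ 20 min: 12:30–12:50, 15:15–16:30.
Earliest such window starts at 12:30.

12:30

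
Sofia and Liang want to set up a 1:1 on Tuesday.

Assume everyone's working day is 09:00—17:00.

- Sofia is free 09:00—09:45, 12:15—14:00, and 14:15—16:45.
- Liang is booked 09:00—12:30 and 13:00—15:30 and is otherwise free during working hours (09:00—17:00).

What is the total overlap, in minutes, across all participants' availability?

Liang free within 09:00–17:00: 12:30–13:00, 15:30–17:00.
Sofia ∩ Liang: 12:30–13:00, 15:30–16:45.
Total common minutes: 30 + 75 = 105.

105 minutes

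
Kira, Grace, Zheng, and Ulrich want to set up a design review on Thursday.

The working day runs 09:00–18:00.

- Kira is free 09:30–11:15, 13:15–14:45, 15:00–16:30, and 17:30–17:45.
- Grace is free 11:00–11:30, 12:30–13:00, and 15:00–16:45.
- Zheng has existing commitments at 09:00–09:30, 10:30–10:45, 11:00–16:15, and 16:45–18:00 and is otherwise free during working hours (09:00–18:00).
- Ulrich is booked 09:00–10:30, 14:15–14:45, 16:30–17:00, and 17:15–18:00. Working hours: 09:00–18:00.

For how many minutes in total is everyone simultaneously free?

15 minutes

Zheng free within 09:00–18:00: 09:30–10:30, 10:45–11:00, 16:15–16:45.
Ulrich free within 09:00–18:00: 10:30–14:15, 14:45–16:30, 17:00–17:15.
Kira ∩ Grace: 11:00–11:15, 15:00–16:30.
Kira ∩ Grace ∩ Zheng: 16:15–16:30.
Kira ∩ Grace ∩ Zheng ∩ Ulrich: 16:15–16:30.
Total common minutes: 15.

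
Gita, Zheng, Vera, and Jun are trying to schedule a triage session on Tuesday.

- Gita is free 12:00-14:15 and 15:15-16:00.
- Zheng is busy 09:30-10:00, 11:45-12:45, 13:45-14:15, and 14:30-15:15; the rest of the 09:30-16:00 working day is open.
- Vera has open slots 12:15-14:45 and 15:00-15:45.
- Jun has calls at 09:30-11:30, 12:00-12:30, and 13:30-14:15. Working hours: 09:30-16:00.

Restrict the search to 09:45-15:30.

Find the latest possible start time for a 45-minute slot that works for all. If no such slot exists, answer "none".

12:45

Zheng free within 09:30–16:00: 10:00–11:45, 12:45–13:45, 14:15–14:30, 15:15–16:00.
Jun free within 09:30–16:00: 11:30–12:00, 12:30–13:30, 14:15–16:00.
Gita ∩ Zheng: 12:45–13:45, 15:15–16:00.
Gita ∩ Zheng ∩ Vera: 12:45–13:45, 15:15–15:45.
Gita ∩ Zheng ∩ Vera ∩ Jun: 12:45–13:30, 15:15–15:45.
Restricted to 09:45–15:30: 12:45–13:30, 15:15–15:30.
Windows ≥ 45 min: 12:45–13:30.
Latest start in the last window 12:45–13:30 is 13:30 − 45 min = 12:45.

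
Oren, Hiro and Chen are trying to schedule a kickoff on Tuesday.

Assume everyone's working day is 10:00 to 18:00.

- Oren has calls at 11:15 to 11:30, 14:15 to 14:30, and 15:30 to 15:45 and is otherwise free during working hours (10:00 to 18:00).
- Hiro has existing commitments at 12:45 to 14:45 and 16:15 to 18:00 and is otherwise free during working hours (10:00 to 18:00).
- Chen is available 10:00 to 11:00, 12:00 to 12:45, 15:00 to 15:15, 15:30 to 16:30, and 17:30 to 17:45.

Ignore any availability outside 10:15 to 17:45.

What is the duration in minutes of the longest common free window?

45 minutes

Oren free within 10:00–18:00: 10:00–11:15, 11:30–14:15, 14:30–15:30, 15:45–18:00.
Hiro free within 10:00–18:00: 10:00–12:45, 14:45–16:15.
Oren ∩ Hiro: 10:00–11:15, 11:30–12:45, 14:45–15:30, 15:45–16:15.
Oren ∩ Hiro ∩ Chen: 10:00–11:00, 12:00–12:45, 15:00–15:15, 15:45–16:15.
Restricted to 10:15–17:45: 10:15–11:00, 12:00–12:45, 15:00–15:15, 15:45–16:15.
Common window lengths: 45, 45, 15, 30 min; longest is 45.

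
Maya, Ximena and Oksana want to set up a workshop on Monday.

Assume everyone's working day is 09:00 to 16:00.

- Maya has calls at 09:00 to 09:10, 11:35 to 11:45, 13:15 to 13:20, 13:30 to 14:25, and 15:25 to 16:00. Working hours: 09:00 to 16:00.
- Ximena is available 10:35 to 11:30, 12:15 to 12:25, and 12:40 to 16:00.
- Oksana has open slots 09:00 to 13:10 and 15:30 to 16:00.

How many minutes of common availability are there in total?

Maya free within 09:00–16:00: 09:10–11:35, 11:45–13:15, 13:20–13:30, 14:25–15:25.
Maya ∩ Ximena: 10:35–11:30, 12:15–12:25, 12:40–13:15, 13:20–13:30, 14:25–15:25.
Maya ∩ Ximena ∩ Oksana: 10:35–11:30, 12:15–12:25, 12:40–13:10.
Total common minutes: 55 + 10 + 30 = 95.

95 minutes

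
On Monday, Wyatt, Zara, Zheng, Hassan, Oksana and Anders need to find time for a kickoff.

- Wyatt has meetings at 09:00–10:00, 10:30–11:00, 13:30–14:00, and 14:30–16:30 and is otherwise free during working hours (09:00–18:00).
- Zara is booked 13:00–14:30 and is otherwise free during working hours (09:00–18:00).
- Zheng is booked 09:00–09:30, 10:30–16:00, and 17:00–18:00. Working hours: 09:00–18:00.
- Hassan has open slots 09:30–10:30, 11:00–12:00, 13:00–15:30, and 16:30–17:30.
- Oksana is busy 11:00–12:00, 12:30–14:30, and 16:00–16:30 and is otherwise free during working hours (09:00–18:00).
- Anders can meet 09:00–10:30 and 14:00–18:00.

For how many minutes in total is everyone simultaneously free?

60 minutes

Wyatt free within 09:00–18:00: 10:00–10:30, 11:00–13:30, 14:00–14:30, 16:30–18:00.
Zara free within 09:00–18:00: 09:00–13:00, 14:30–18:00.
Zheng free within 09:00–18:00: 09:30–10:30, 16:00–17:00.
Oksana free within 09:00–18:00: 09:00–11:00, 12:00–12:30, 14:30–16:00, 16:30–18:00.
Wyatt ∩ Zara: 10:00–10:30, 11:00–13:00, 16:30–18:00.
Wyatt ∩ Zara ∩ Zheng: 10:00–10:30, 16:30–17:00.
Wyatt ∩ Zara ∩ Zheng ∩ Hassan: 10:00–10:30, 16:30–17:00.
Wyatt ∩ Zara ∩ Zheng ∩ Hassan ∩ Oksana: 10:00–10:30, 16:30–17:00.
Wyatt ∩ Zara ∩ Zheng ∩ Hassan ∩ Oksana ∩ Anders: 10:00–10:30, 16:30–17:00.
Total common minutes: 30 + 30 = 60.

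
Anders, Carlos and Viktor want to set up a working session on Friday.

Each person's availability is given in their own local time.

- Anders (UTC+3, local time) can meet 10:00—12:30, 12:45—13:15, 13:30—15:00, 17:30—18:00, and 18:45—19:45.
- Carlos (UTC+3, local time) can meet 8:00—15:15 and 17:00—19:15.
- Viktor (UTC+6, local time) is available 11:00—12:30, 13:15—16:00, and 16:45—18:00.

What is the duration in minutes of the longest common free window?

135 minutes

Anders → UTC: 07:00–09:30, 09:45–10:15, 10:30–12:00, 14:30–15:00, 15:45–16:45.
Carlos → UTC: 05:00–12:15, 14:00–16:15.
Viktor → UTC: 05:00–06:30, 07:15–10:00, 10:45–12:00.
Anders ∩ Carlos: 07:00–09:30, 09:45–10:15, 10:30–12:00, 14:30–15:00, 15:45–16:15.
Anders ∩ Carlos ∩ Viktor: 07:15–09:30, 09:45–10:00, 10:45–12:00.
Common window lengths: 135, 15, 75 min; longest is 135.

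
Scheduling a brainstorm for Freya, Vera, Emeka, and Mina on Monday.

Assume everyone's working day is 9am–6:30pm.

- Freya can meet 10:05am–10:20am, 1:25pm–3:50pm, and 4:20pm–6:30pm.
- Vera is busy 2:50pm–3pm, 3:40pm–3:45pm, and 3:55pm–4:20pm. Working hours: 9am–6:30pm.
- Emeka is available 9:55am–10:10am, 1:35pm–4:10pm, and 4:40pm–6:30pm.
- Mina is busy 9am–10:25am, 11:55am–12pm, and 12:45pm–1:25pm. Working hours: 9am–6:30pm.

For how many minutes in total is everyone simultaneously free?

Vera free within 09:00–18:30: 09:00–14:50, 15:00–15:40, 15:45–15:55, 16:20–18:30.
Mina free within 09:00–18:30: 10:25–11:55, 12:00–12:45, 13:25–18:30.
Freya ∩ Vera: 10:05–10:20, 13:25–14:50, 15:00–15:40, 15:45–15:50, 16:20–18:30.
Freya ∩ Vera ∩ Emeka: 10:05–10:10, 13:35–14:50, 15:00–15:40, 15:45–15:50, 16:40–18:30.
Freya ∩ Vera ∩ Emeka ∩ Mina: 13:35–14:50, 15:00–15:40, 15:45–15:50, 16:40–18:30.
Total common minutes: 75 + 40 + 5 + 110 = 230.

230 minutes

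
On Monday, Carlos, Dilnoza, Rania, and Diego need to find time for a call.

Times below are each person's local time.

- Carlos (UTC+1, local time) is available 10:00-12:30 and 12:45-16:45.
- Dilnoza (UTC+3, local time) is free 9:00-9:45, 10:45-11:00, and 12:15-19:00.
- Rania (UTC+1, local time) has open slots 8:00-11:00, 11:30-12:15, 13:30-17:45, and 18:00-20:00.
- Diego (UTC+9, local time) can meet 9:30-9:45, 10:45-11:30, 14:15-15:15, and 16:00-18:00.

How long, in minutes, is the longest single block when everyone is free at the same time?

Carlos → UTC: 09:00–11:30, 11:45–15:45.
Dilnoza → UTC: 06:00–06:45, 07:45–08:00, 09:15–16:00.
Rania → UTC: 07:00–10:00, 10:30–11:15, 12:30–16:45, 17:00–19:00.
Diego → UTC: 00:30–00:45, 01:45–02:30, 05:15–06:15, 07:00–09:00.
Carlos ∩ Dilnoza: 09:15–11:30, 11:45–15:45.
Carlos ∩ Dilnoza ∩ Rania: 09:15–10:00, 10:30–11:15, 12:30–15:45.
Carlos ∩ Dilnoza ∩ Rania ∩ Diego: (none).
No common window.

0 minutes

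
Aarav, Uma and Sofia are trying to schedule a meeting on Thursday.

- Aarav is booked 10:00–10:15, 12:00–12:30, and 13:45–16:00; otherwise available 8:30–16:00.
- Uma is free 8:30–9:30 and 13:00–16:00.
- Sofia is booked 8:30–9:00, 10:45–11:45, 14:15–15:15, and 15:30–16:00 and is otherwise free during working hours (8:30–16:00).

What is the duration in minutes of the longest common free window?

45 minutes

Aarav free within 08:30–16:00: 08:30–10:00, 10:15–12:00, 12:30–13:45.
Sofia free within 08:30–16:00: 09:00–10:45, 11:45–14:15, 15:15–15:30.
Aarav ∩ Uma: 08:30–09:30, 13:00–13:45.
Aarav ∩ Uma ∩ Sofia: 09:00–09:30, 13:00–13:45.
Common window lengths: 30, 45 min; longest is 45.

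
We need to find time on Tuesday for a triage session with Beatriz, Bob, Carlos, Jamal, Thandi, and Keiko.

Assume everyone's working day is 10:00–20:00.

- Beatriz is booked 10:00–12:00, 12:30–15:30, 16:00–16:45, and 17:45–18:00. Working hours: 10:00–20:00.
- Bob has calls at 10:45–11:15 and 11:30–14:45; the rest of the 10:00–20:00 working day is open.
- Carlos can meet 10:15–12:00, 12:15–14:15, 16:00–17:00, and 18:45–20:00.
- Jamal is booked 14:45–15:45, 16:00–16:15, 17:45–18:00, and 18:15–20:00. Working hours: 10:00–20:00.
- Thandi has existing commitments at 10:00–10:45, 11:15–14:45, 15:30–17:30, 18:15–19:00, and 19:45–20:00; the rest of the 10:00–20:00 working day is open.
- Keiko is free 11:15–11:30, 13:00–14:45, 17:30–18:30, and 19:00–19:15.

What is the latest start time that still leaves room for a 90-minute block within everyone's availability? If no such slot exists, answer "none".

none

Beatriz free within 10:00–20:00: 12:00–12:30, 15:30–16:00, 16:45–17:45, 18:00–20:00.
Bob free within 10:00–20:00: 10:00–10:45, 11:15–11:30, 14:45–20:00.
Jamal free within 10:00–20:00: 10:00–14:45, 15:45–16:00, 16:15–17:45, 18:00–18:15.
Thandi free within 10:00–20:00: 10:45–11:15, 14:45–15:30, 17:30–18:15, 19:00–19:45.
Beatriz ∩ Bob: 15:30–16:00, 16:45–17:45, 18:00–20:00.
Beatriz ∩ Bob ∩ Carlos: 16:45–17:00, 18:45–20:00.
Beatriz ∩ Bob ∩ Carlos ∩ Jamal: 16:45–17:00.
Beatriz ∩ Bob ∩ Carlos ∩ Jamal ∩ Thandi: (none).
Beatriz ∩ Bob ∩ Carlos ∩ Jamal ∩ Thandi ∩ Keiko: (none).
Windows ≥ 90 min: (none).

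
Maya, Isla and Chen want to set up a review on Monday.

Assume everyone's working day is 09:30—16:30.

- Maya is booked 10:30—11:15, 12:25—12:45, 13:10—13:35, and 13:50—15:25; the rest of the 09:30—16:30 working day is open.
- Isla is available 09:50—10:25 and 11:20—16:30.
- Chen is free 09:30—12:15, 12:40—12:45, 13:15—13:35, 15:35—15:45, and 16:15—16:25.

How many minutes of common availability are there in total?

Maya free within 09:30–16:30: 09:30–10:30, 11:15–12:25, 12:45–13:10, 13:35–13:50, 15:25–16:30.
Maya ∩ Isla: 09:50–10:25, 11:20–12:25, 12:45–13:10, 13:35–13:50, 15:25–16:30.
Maya ∩ Isla ∩ Chen: 09:50–10:25, 11:20–12:15, 15:35–15:45, 16:15–16:25.
Total common minutes: 35 + 55 + 10 + 10 = 110.

110 minutes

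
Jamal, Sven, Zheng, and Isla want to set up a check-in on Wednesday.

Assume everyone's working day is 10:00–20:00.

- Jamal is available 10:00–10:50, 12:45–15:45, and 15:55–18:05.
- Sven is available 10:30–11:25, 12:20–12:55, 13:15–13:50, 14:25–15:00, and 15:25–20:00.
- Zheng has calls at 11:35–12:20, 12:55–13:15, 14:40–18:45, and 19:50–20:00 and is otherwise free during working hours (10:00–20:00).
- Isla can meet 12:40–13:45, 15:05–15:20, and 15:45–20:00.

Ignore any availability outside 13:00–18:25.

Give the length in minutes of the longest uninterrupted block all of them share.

Zheng free within 10:00–20:00: 10:00–11:35, 12:20–12:55, 13:15–14:40, 18:45–19:50.
Jamal ∩ Sven: 10:30–10:50, 12:45–12:55, 13:15–13:50, 14:25–15:00, 15:25–15:45, 15:55–18:05.
Jamal ∩ Sven ∩ Zheng: 10:30–10:50, 12:45–12:55, 13:15–13:50, 14:25–14:40.
Jamal ∩ Sven ∩ Zheng ∩ Isla: 12:45–12:55, 13:15–13:45.
Restricted to 13:00–18:25: 13:15–13:45.
Single common window of 30 minutes.

30 minutes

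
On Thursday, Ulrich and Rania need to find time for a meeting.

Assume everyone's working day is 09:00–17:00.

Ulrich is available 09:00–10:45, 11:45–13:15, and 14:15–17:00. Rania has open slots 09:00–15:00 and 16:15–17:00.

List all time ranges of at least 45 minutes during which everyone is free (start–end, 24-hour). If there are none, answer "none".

09:00–10:45, 11:45–13:15, 14:15–15:00, 16:15–17:00

Ulrich ∩ Rania: 09:00–10:45, 11:45–13:15, 14:15–15:00, 16:15–17:00.
Windows ≥ 45 min: 09:00–10:45, 11:45–13:15, 14:15–15:00, 16:15–17:00.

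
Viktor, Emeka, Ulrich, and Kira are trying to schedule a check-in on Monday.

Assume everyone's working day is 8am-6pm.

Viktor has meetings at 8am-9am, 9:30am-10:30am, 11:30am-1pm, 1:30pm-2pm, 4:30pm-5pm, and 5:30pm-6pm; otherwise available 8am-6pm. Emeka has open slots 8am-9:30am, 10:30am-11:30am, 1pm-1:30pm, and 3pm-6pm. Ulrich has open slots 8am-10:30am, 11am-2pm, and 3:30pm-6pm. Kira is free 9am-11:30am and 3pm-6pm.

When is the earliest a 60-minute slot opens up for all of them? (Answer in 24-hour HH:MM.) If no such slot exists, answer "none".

15:30

Viktor free within 08:00–18:00: 09:00–09:30, 10:30–11:30, 13:00–13:30, 14:00–16:30, 17:00–17:30.
Viktor ∩ Emeka: 09:00–09:30, 10:30–11:30, 13:00–13:30, 15:00–16:30, 17:00–17:30.
Viktor ∩ Emeka ∩ Ulrich: 09:00–09:30, 11:00–11:30, 13:00–13:30, 15:30–16:30, 17:00–17:30.
Viktor ∩ Emeka ∩ Ulrich ∩ Kira: 09:00–09:30, 11:00–11:30, 15:30–16:30, 17:00–17:30.
Windows ≥ 60 min: 15:30–16:30.
Earliest such window starts at 15:30.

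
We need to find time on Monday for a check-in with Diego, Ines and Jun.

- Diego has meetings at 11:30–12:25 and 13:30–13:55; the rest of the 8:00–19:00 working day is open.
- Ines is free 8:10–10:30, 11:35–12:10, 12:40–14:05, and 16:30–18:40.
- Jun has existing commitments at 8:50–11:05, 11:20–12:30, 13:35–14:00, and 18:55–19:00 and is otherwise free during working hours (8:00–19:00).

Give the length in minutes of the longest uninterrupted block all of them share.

Diego free within 08:00–19:00: 08:00–11:30, 12:25–13:30, 13:55–19:00.
Jun free within 08:00–19:00: 08:00–08:50, 11:05–11:20, 12:30–13:35, 14:00–18:55.
Diego ∩ Ines: 08:10–10:30, 12:40–13:30, 13:55–14:05, 16:30–18:40.
Diego ∩ Ines ∩ Jun: 08:10–08:50, 12:40–13:30, 14:00–14:05, 16:30–18:40.
Common window lengths: 40, 50, 5, 130 min; longest is 130.

130 minutes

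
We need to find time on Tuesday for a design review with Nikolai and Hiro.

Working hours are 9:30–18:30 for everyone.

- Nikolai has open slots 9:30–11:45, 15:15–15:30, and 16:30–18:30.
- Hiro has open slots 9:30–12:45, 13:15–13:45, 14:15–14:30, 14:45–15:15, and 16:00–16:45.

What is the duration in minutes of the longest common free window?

135 minutes

Nikolai ∩ Hiro: 09:30–11:45, 16:30–16:45.
Common window lengths: 135, 15 min; longest is 135.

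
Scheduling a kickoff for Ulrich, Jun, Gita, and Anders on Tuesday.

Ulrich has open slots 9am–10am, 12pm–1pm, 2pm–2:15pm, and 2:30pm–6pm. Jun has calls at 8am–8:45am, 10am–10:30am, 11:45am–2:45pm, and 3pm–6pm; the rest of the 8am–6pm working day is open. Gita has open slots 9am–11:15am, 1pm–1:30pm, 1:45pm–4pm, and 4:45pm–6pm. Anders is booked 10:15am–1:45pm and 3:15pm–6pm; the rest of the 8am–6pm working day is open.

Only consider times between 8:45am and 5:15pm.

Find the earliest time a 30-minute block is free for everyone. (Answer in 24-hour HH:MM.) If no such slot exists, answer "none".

Jun free within 08:00–18:00: 08:45–10:00, 10:30–11:45, 14:45–15:00.
Anders free within 08:00–18:00: 08:00–10:15, 13:45–15:15.
Ulrich ∩ Jun: 09:00–10:00, 14:45–15:00.
Ulrich ∩ Jun ∩ Gita: 09:00–10:00, 14:45–15:00.
Ulrich ∩ Jun ∩ Gita ∩ Anders: 09:00–10:00, 14:45–15:00.
Restricted to 08:45–17:15: 09:00–10:00, 14:45–15:00.
Windows ≥ 30 min: 09:00–10:00.
Earliest such window starts at 09:00.

09:00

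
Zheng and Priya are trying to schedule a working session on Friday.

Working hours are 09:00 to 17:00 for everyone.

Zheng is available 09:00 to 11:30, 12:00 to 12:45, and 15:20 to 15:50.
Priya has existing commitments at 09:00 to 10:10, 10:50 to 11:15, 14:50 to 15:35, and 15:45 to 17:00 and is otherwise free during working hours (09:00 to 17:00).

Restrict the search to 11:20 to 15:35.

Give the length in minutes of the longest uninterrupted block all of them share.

45 minutes

Priya free within 09:00–17:00: 10:10–10:50, 11:15–14:50, 15:35–15:45.
Zheng ∩ Priya: 10:10–10:50, 11:15–11:30, 12:00–12:45, 15:35–15:45.
Restricted to 11:20–15:35: 11:20–11:30, 12:00–12:45.
Common window lengths: 10, 45 min; longest is 45.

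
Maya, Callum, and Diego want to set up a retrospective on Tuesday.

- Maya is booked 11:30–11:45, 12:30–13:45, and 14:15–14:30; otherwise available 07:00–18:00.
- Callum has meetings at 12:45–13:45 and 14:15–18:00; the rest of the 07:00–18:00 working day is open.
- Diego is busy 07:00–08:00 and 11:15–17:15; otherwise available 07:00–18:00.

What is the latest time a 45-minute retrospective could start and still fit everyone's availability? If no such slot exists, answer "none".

Maya free within 07:00–18:00: 07:00–11:30, 11:45–12:30, 13:45–14:15, 14:30–18:00.
Callum free within 07:00–18:00: 07:00–12:45, 13:45–14:15.
Diego free within 07:00–18:00: 08:00–11:15, 17:15–18:00.
Maya ∩ Callum: 07:00–11:30, 11:45–12:30, 13:45–14:15.
Maya ∩ Callum ∩ Diego: 08:00–11:15.
Windows ≥ 45 min: 08:00–11:15.
Latest start in the last window 08:00–11:15 is 11:15 − 45 min = 10:30.

10:30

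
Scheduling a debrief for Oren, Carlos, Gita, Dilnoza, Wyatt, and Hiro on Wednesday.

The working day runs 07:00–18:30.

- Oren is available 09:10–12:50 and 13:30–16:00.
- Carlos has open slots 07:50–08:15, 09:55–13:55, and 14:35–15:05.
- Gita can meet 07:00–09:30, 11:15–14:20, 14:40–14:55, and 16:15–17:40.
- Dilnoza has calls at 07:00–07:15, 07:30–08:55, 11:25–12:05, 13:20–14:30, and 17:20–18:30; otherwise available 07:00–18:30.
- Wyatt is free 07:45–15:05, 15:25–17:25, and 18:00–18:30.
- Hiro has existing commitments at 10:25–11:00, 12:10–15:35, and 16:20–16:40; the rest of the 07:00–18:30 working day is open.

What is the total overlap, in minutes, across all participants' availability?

15 minutes

Dilnoza free within 07:00–18:30: 07:15–07:30, 08:55–11:25, 12:05–13:20, 14:30–17:20.
Hiro free within 07:00–18:30: 07:00–10:25, 11:00–12:10, 15:35–16:20, 16:40–18:30.
Oren ∩ Carlos: 09:55–12:50, 13:30–13:55, 14:35–15:05.
Oren ∩ Carlos ∩ Gita: 11:15–12:50, 13:30–13:55, 14:40–14:55.
Oren ∩ Carlos ∩ Gita ∩ Dilnoza: 11:15–11:25, 12:05–12:50, 14:40–14:55.
Oren ∩ Carlos ∩ Gita ∩ Dilnoza ∩ Wyatt: 11:15–11:25, 12:05–12:50, 14:40–14:55.
Oren ∩ Carlos ∩ Gita ∩ Dilnoza ∩ Wyatt ∩ Hiro: 11:15–11:25, 12:05–12:10.
Total common minutes: 10 + 5 = 15.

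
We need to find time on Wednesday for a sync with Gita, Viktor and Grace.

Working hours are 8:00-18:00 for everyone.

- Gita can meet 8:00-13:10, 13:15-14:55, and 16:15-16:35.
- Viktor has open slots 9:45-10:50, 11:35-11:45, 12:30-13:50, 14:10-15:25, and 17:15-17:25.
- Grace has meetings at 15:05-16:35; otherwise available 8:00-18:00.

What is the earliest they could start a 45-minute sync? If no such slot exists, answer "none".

Grace free within 08:00–18:00: 08:00–15:05, 16:35–18:00.
Gita ∩ Viktor: 09:45–10:50, 11:35–11:45, 12:30–13:10, 13:15–13:50, 14:10–14:55.
Gita ∩ Viktor ∩ Grace: 09:45–10:50, 11:35–11:45, 12:30–13:10, 13:15–13:50, 14:10–14:55.
Windows ≥ 45 min: 09:45–10:50, 14:10–14:55.
Earliest such window starts at 09:45.

09:45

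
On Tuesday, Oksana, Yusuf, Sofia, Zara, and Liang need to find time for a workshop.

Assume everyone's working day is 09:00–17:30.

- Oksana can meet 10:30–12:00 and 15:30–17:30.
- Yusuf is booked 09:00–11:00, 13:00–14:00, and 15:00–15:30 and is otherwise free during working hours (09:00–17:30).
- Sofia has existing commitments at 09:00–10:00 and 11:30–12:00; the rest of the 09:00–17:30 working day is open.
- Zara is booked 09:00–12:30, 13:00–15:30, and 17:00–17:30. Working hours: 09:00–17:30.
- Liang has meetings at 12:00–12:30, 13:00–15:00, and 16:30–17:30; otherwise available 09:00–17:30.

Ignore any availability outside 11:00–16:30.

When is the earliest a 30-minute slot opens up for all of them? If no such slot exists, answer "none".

15:30

Yusuf free within 09:00–17:30: 11:00–13:00, 14:00–15:00, 15:30–17:30.
Sofia free within 09:00–17:30: 10:00–11:30, 12:00–17:30.
Zara free within 09:00–17:30: 12:30–13:00, 15:30–17:00.
Liang free within 09:00–17:30: 09:00–12:00, 12:30–13:00, 15:00–16:30.
Oksana ∩ Yusuf: 11:00–12:00, 15:30–17:30.
Oksana ∩ Yusuf ∩ Sofia: 11:00–11:30, 15:30–17:30.
Oksana ∩ Yusuf ∩ Sofia ∩ Zara: 15:30–17:00.
Oksana ∩ Yusuf ∩ Sofia ∩ Zara ∩ Liang: 15:30–16:30.
Restricted to 11:00–16:30: 15:30–16:30.
Windows ≥ 30 min: 15:30–16:30.
Earliest such window starts at 15:30.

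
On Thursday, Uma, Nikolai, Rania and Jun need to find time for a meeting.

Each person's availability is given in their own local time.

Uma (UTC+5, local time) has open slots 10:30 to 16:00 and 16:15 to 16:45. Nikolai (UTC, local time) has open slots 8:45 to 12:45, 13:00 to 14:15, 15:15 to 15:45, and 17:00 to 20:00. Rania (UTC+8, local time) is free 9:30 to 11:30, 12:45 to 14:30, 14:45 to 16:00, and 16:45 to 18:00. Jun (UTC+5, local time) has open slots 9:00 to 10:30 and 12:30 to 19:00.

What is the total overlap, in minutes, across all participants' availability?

75 minutes

Uma → UTC: 05:30–11:00, 11:15–11:45.
Nikolai → UTC: 08:45–12:45, 13:00–14:15, 15:15–15:45, 17:00–20:00.
Rania → UTC: 01:30–03:30, 04:45–06:30, 06:45–08:00, 08:45–10:00.
Jun → UTC: 04:00–05:30, 07:30–14:00.
Uma ∩ Nikolai: 08:45–11:00, 11:15–11:45.
Uma ∩ Nikolai ∩ Rania: 08:45–10:00.
Uma ∩ Nikolai ∩ Rania ∩ Jun: 08:45–10:00.
Total common minutes: 75.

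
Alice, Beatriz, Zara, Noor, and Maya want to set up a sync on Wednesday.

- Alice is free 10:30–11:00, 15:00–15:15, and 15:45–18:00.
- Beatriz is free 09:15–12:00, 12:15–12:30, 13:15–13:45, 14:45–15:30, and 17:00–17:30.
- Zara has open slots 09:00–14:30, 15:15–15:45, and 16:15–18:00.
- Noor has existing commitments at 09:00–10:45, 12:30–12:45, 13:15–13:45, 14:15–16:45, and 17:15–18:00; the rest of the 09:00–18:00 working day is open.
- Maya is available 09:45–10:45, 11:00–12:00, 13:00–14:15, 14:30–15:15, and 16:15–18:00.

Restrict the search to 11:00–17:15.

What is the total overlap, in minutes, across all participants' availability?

15 minutes

Noor free within 09:00–18:00: 10:45–12:30, 12:45–13:15, 13:45–14:15, 16:45–17:15.
Alice ∩ Beatriz: 10:30–11:00, 15:00–15:15, 17:00–17:30.
Alice ∩ Beatriz ∩ Zara: 10:30–11:00, 17:00–17:30.
Alice ∩ Beatriz ∩ Zara ∩ Noor: 10:45–11:00, 17:00–17:15.
Alice ∩ Beatriz ∩ Zara ∩ Noor ∩ Maya: 17:00–17:15.
Restricted to 11:00–17:15: 17:00–17:15.
Total common minutes: 15.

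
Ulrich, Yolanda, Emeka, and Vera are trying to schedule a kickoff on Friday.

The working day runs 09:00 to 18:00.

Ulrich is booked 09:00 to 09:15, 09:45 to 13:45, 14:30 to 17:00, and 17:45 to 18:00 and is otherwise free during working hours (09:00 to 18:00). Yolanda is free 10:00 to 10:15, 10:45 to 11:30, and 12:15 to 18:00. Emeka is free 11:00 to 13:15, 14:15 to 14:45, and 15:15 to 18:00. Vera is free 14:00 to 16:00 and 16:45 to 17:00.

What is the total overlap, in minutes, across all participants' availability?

Ulrich free within 09:00–18:00: 09:15–09:45, 13:45–14:30, 17:00–17:45.
Ulrich ∩ Yolanda: 13:45–14:30, 17:00–17:45.
Ulrich ∩ Yolanda ∩ Emeka: 14:15–14:30, 17:00–17:45.
Ulrich ∩ Yolanda ∩ Emeka ∩ Vera: 14:15–14:30.
Total common minutes: 15.

15 minutes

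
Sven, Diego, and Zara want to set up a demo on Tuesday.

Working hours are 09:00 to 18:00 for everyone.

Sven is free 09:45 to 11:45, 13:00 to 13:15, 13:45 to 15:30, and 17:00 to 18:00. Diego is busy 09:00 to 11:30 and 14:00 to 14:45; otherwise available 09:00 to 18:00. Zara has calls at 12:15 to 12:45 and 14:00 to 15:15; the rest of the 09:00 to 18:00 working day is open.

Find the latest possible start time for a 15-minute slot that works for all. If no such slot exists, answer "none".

17:45

Diego free within 09:00–18:00: 11:30–14:00, 14:45–18:00.
Zara free within 09:00–18:00: 09:00–12:15, 12:45–14:00, 15:15–18:00.
Sven ∩ Diego: 11:30–11:45, 13:00–13:15, 13:45–14:00, 14:45–15:30, 17:00–18:00.
Sven ∩ Diego ∩ Zara: 11:30–11:45, 13:00–13:15, 13:45–14:00, 15:15–15:30, 17:00–18:00.
Windows ≥ 15 min: 11:30–11:45, 13:00–13:15, 13:45–14:00, 15:15–15:30, 17:00–18:00.
Latest start in the last window 17:00–18:00 is 18:00 − 15 min = 17:45.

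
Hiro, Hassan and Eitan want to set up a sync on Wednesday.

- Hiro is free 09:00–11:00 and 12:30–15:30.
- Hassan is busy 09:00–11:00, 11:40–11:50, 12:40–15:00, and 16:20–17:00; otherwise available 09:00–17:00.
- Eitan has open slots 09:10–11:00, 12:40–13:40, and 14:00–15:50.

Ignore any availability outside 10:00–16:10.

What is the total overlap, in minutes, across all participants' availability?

30 minutes

Hassan free within 09:00–17:00: 11:00–11:40, 11:50–12:40, 15:00–16:20.
Hiro ∩ Hassan: 12:30–12:40, 15:00–15:30.
Hiro ∩ Hassan ∩ Eitan: 15:00–15:30.
Restricted to 10:00–16:10: 15:00–15:30.
Total common minutes: 30.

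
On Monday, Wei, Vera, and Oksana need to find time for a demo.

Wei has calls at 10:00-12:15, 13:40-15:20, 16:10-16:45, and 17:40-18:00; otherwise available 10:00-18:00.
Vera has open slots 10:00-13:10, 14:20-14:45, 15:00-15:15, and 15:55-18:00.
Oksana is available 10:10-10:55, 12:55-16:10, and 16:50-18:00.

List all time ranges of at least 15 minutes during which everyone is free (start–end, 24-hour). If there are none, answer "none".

12:55–13:10, 15:55–16:10, 16:50–17:40

Wei free within 10:00–18:00: 12:15–13:40, 15:20–16:10, 16:45–17:40.
Wei ∩ Vera: 12:15–13:10, 15:55–16:10, 16:45–17:40.
Wei ∩ Vera ∩ Oksana: 12:55–13:10, 15:55–16:10, 16:50–17:40.
Windows ≥ 15 min: 12:55–13:10, 15:55–16:10, 16:50–17:40.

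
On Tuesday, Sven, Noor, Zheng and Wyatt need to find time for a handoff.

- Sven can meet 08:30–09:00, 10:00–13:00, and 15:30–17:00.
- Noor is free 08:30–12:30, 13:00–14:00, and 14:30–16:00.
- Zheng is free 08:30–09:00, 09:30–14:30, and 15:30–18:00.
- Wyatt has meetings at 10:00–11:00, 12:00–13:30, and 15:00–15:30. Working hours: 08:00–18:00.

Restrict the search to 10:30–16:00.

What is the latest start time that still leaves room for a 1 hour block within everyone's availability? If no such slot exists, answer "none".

11:00

Wyatt free within 08:00–18:00: 08:00–10:00, 11:00–12:00, 13:30–15:00, 15:30–18:00.
Sven ∩ Noor: 08:30–09:00, 10:00–12:30, 15:30–16:00.
Sven ∩ Noor ∩ Zheng: 08:30–09:00, 10:00–12:30, 15:30–16:00.
Sven ∩ Noor ∩ Zheng ∩ Wyatt: 08:30–09:00, 11:00–12:00, 15:30–16:00.
Restricted to 10:30–16:00: 11:00–12:00, 15:30–16:00.
Windows ≥ 60 min: 11:00–12:00.
Latest start in the last window 11:00–12:00 is 12:00 − 60 min = 11:00.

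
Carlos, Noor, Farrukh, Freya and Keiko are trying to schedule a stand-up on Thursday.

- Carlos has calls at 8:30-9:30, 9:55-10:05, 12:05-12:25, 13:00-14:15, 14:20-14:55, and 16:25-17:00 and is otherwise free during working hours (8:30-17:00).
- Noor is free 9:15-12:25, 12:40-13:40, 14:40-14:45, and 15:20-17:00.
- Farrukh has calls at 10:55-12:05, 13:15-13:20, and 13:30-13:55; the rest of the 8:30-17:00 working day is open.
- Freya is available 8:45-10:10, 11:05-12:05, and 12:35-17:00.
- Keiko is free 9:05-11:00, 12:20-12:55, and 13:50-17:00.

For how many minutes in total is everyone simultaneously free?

Carlos free within 08:30–17:00: 09:30–09:55, 10:05–12:05, 12:25–13:00, 14:15–14:20, 14:55–16:25.
Farrukh free within 08:30–17:00: 08:30–10:55, 12:05–13:15, 13:20–13:30, 13:55–17:00.
Carlos ∩ Noor: 09:30–09:55, 10:05–12:05, 12:40–13:00, 15:20–16:25.
Carlos ∩ Noor ∩ Farrukh: 09:30–09:55, 10:05–10:55, 12:40–13:00, 15:20–16:25.
Carlos ∩ Noor ∩ Farrukh ∩ Freya: 09:30–09:55, 10:05–10:10, 12:40–13:00, 15:20–16:25.
Carlos ∩ Noor ∩ Farrukh ∩ Freya ∩ Keiko: 09:30–09:55, 10:05–10:10, 12:40–12:55, 15:20–16:25.
Total common minutes: 25 + 5 + 15 + 65 = 110.

110 minutes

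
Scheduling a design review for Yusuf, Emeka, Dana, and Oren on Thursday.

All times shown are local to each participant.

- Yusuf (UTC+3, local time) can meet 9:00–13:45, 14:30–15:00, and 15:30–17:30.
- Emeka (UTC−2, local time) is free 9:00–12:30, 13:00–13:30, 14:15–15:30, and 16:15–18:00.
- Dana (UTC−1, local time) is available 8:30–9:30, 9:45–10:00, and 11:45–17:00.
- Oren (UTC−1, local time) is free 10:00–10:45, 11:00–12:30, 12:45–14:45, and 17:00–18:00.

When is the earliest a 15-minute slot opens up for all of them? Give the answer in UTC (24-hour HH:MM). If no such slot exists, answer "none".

12:45

Yusuf → UTC: 06:00–10:45, 11:30–12:00, 12:30–14:30.
Emeka → UTC: 11:00–14:30, 15:00–15:30, 16:15–17:30, 18:15–20:00.
Dana → UTC: 09:30–10:30, 10:45–11:00, 12:45–18:00.
Oren → UTC: 11:00–11:45, 12:00–13:30, 13:45–15:45, 18:00–19:00.
Yusuf ∩ Emeka: 11:30–12:00, 12:30–14:30.
Yusuf ∩ Emeka ∩ Dana: 12:45–14:30.
Yusuf ∩ Emeka ∩ Dana ∩ Oren: 12:45–13:30, 13:45–14:30.
Windows ≥ 15 min: 12:45–13:30, 13:45–14:30.
Earliest such window starts at 12:45.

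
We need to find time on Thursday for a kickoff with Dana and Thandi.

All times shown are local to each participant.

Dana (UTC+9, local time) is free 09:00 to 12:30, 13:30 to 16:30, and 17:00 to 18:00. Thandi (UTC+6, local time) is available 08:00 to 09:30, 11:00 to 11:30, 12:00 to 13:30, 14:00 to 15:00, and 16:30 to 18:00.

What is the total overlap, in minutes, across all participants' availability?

270 minutes

Dana → UTC: 00:00–03:30, 04:30–07:30, 08:00–09:00.
Thandi → UTC: 02:00–03:30, 05:00–05:30, 06:00–07:30, 08:00–09:00, 10:30–12:00.
Dana ∩ Thandi: 02:00–03:30, 05:00–05:30, 06:00–07:30, 08:00–09:00.
Total common minutes: 90 + 30 + 90 + 60 = 270.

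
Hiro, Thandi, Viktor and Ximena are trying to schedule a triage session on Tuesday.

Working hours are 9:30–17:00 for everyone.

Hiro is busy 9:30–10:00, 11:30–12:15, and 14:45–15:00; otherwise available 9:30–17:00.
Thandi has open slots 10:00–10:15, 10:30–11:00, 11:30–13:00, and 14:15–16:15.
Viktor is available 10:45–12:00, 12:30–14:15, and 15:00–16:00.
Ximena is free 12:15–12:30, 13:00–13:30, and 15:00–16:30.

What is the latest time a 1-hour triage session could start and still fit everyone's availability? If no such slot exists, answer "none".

Hiro free within 09:30–17:00: 10:00–11:30, 12:15–14:45, 15:00–17:00.
Hiro ∩ Thandi: 10:00–10:15, 10:30–11:00, 12:15–13:00, 14:15–14:45, 15:00–16:15.
Hiro ∩ Thandi ∩ Viktor: 10:45–11:00, 12:30–13:00, 15:00–16:00.
Hiro ∩ Thandi ∩ Viktor ∩ Ximena: 15:00–16:00.
Windows ≥ 60 min: 15:00–16:00.
Latest start in the last window 15:00–16:00 is 16:00 − 60 min = 15:00.

15:00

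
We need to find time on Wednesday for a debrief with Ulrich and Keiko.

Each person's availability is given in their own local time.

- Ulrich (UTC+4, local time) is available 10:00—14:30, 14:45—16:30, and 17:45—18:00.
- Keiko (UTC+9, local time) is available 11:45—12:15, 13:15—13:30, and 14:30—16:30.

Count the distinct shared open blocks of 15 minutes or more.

Ulrich → UTC: 06:00–10:30, 10:45–12:30, 13:45–14:00.
Keiko → UTC: 02:45–03:15, 04:15–04:30, 05:30–07:30.
Ulrich ∩ Keiko: 06:00–07:30.
Windows ≥ 15 min: 06:00–07:30.
That's 1 window.

1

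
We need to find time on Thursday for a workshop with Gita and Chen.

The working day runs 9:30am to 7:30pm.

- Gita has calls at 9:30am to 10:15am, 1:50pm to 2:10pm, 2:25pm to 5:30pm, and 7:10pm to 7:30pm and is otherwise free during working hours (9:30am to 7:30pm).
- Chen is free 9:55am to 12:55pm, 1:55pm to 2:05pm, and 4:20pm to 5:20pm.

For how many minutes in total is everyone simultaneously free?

Gita free within 09:30–19:30: 10:15–13:50, 14:10–14:25, 17:30–19:10.
Gita ∩ Chen: 10:15–12:55.
Total common minutes: 160.

160 minutes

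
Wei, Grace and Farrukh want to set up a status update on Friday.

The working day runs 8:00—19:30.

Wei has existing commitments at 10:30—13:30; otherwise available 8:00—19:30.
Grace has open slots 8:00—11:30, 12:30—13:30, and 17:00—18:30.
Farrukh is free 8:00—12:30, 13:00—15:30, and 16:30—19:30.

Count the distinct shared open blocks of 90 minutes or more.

Wei free within 08:00–19:30: 08:00–10:30, 13:30–19:30.
Wei ∩ Grace: 08:00–10:30, 17:00–18:30.
Wei ∩ Grace ∩ Farrukh: 08:00–10:30, 17:00–18:30.
Windows ≥ 90 min: 08:00–10:30, 17:00–18:30.
That's 2 windows.

2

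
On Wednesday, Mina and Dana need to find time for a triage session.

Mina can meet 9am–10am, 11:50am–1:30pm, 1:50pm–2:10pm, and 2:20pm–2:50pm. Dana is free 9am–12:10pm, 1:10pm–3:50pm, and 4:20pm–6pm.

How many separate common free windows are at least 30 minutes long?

2

Mina ∩ Dana: 09:00–10:00, 11:50–12:10, 13:10–13:30, 13:50–14:10, 14:20–14:50.
Windows ≥ 30 min: 09:00–10:00, 14:20–14:50.
That's 2 windows.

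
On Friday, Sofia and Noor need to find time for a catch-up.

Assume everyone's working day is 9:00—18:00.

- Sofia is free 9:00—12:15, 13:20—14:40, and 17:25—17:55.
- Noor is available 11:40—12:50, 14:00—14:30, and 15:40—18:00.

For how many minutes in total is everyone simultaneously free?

Sofia ∩ Noor: 11:40–12:15, 14:00–14:30, 17:25–17:55.
Total common minutes: 35 + 30 + 30 = 95.

95 minutes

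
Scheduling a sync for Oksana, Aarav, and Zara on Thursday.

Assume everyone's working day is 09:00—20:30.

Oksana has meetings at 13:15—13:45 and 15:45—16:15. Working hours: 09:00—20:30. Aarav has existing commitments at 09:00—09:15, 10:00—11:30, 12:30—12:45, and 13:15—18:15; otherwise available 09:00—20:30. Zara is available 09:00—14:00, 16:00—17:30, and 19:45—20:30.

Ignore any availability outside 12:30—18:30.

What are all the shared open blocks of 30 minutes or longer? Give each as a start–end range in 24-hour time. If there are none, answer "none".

12:45–13:15

Oksana free within 09:00–20:30: 09:00–13:15, 13:45–15:45, 16:15–20:30.
Aarav free within 09:00–20:30: 09:15–10:00, 11:30–12:30, 12:45–13:15, 18:15–20:30.
Oksana ∩ Aarav: 09:15–10:00, 11:30–12:30, 12:45–13:15, 18:15–20:30.
Oksana ∩ Aarav ∩ Zara: 09:15–10:00, 11:30–12:30, 12:45–13:15, 19:45–20:30.
Restricted to 12:30–18:30: 12:45–13:15.
Windows ≥ 30 min: 12:45–13:15.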